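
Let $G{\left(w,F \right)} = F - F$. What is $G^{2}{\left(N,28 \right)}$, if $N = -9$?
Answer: $0$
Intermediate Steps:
$G{\left(w,F \right)} = 0$
$G^{2}{\left(N,28 \right)} = 0^{2} = 0$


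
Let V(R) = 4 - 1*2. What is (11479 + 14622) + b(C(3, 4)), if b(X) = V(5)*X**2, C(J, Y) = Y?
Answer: 26133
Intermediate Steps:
V(R) = 2 (V(R) = 4 - 2 = 2)
b(X) = 2*X**2
(11479 + 14622) + b(C(3, 4)) = (11479 + 14622) + 2*4**2 = 26101 + 2*16 = 26101 + 32 = 26133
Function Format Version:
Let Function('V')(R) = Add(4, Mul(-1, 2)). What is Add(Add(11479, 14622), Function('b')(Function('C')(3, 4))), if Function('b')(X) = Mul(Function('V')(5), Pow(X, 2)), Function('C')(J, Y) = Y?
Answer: 26133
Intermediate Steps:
Function('V')(R) = 2 (Function('V')(R) = Add(4, -2) = 2)
Function('b')(X) = Mul(2, Pow(X, 2))
Add(Add(11479, 14622), Function('b')(Function('C')(3, 4))) = Add(Add(11479, 14622), Mul(2, Pow(4, 2))) = Add(26101, Mul(2, 16)) = Add(26101, 32) = 26133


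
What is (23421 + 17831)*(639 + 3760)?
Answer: 181467548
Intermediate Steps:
(23421 + 17831)*(639 + 3760) = 41252*4399 = 181467548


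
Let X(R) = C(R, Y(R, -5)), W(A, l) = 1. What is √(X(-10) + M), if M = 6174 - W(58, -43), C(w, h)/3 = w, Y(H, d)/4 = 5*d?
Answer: √6143 ≈ 78.377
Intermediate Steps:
Y(H, d) = 20*d (Y(H, d) = 4*(5*d) = 20*d)
C(w, h) = 3*w
X(R) = 3*R
M = 6173 (M = 6174 - 1*1 = 6174 - 1 = 6173)
√(X(-10) + M) = √(3*(-10) + 6173) = √(-30 + 6173) = √6143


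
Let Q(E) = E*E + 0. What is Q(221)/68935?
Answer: 2873/4055 ≈ 0.70851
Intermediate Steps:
Q(E) = E**2 (Q(E) = E**2 + 0 = E**2)
Q(221)/68935 = 221**2/68935 = 48841*(1/68935) = 2873/4055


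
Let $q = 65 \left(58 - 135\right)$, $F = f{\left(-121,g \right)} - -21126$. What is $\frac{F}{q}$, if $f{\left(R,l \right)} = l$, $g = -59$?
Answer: $- \frac{21067}{5005} \approx -4.2092$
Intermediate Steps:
$F = 21067$ ($F = -59 - -21126 = -59 + 21126 = 21067$)
$q = -5005$ ($q = 65 \left(-77\right) = -5005$)
$\frac{F}{q} = \frac{21067}{-5005} = 21067 \left(- \frac{1}{5005}\right) = - \frac{21067}{5005}$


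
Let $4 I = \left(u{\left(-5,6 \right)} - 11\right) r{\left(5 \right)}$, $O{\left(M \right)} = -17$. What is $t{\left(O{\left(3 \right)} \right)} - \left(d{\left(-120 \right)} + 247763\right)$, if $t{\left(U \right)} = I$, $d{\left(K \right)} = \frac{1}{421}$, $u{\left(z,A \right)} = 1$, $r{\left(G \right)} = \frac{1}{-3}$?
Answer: $- \frac{625847239}{2526} \approx -2.4776 \cdot 10^{5}$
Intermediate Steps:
$r{\left(G \right)} = - \frac{1}{3}$
$d{\left(K \right)} = \frac{1}{421}$
$I = \frac{5}{6}$ ($I = \frac{\left(1 - 11\right) \left(- \frac{1}{3}\right)}{4} = \frac{\left(-10\right) \left(- \frac{1}{3}\right)}{4} = \frac{1}{4} \cdot \frac{10}{3} = \frac{5}{6} \approx 0.83333$)
$t{\left(U \right)} = \frac{5}{6}$
$t{\left(O{\left(3 \right)} \right)} - \left(d{\left(-120 \right)} + 247763\right) = \frac{5}{6} - \left(\frac{1}{421} + 247763\right) = \frac{5}{6} - \frac{104308224}{421} = - \frac{625847239}{2526}$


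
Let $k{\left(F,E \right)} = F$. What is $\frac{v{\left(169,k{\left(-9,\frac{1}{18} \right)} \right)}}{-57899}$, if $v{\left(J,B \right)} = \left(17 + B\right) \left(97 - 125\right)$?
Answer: $\frac{224}{57899} \approx 0.0038688$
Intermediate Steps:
$v{\left(J,B \right)} = -476 - 28 B$ ($v{\left(J,B \right)} = \left(17 + B\right) \left(-28\right) = -476 - 28 B$)
$\frac{v{\left(169,k{\left(-9,\frac{1}{18} \right)} \right)}}{-57899} = \frac{-476 - -252}{-57899} = \left(-476 + 252\right) \left(- \frac{1}{57899}\right) = \left(-224\right) \left(- \frac{1}{57899}\right) = \frac{224}{57899}$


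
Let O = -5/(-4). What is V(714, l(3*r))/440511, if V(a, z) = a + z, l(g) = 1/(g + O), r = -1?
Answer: 4994/3083577 ≈ 0.0016195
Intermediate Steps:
O = 5/4 (O = -5*(-1/4) = 5/4 ≈ 1.2500)
l(g) = 1/(5/4 + g) (l(g) = 1/(g + 5/4) = 1/(5/4 + g))
V(714, l(3*r))/440511 = (714 + 4/(5 + 4*(3*(-1))))/440511 = (714 + 4/(5 + 4*(-3)))*(1/440511) = (714 + 4/(5 - 12))*(1/440511) = (714 + 4/(-7))*(1/440511) = (714 + 4*(-1/7))*(1/440511) = (714 - 4/7)*(1/440511) = (4994/7)*(1/440511) = 4994/3083577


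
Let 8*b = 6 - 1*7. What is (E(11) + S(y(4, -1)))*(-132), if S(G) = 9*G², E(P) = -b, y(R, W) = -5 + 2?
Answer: -21417/2 ≈ -10709.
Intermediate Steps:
y(R, W) = -3
b = -⅛ (b = (6 - 1*7)/8 = (6 - 7)/8 = (⅛)*(-1) = -⅛ ≈ -0.12500)
E(P) = ⅛ (E(P) = -1*(-⅛) = ⅛)
(E(11) + S(y(4, -1)))*(-132) = (⅛ + 9*(-3)²)*(-132) = (⅛ + 9*9)*(-132) = (⅛ + 81)*(-132) = (649/8)*(-132) = -21417/2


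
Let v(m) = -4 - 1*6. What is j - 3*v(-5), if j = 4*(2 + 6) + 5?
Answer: 67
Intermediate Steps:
v(m) = -10 (v(m) = -4 - 6 = -10)
j = 37 (j = 4*8 + 5 = 32 + 5 = 37)
j - 3*v(-5) = 37 - 3*(-10) = 37 - 1*(-30) = 37 + 30 = 67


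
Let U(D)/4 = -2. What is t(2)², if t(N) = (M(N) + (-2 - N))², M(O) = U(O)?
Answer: 20736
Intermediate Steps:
U(D) = -8 (U(D) = 4*(-2) = -8)
M(O) = -8
t(N) = (-10 - N)² (t(N) = (-8 + (-2 - N))² = (-10 - N)²)
t(2)² = ((10 + 2)²)² = (12²)² = 144² = 20736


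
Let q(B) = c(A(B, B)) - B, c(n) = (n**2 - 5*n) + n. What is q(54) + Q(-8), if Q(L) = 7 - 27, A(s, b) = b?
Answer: 2626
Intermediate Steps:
Q(L) = -20
c(n) = n**2 - 4*n
q(B) = -B + B*(-4 + B) (q(B) = B*(-4 + B) - B = -B + B*(-4 + B))
q(54) + Q(-8) = 54*(-5 + 54) - 20 = 54*49 - 20 = 2646 - 20 = 2626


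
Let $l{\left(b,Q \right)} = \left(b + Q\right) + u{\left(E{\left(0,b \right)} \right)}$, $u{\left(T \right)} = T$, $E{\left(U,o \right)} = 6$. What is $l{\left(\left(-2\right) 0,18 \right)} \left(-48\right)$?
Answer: $-1152$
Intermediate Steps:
$l{\left(b,Q \right)} = 6 + Q + b$ ($l{\left(b,Q \right)} = \left(b + Q\right) + 6 = \left(Q + b\right) + 6 = 6 + Q + b$)
$l{\left(\left(-2\right) 0,18 \right)} \left(-48\right) = \left(6 + 18 - 0\right) \left(-48\right) = \left(6 + 18 + 0\right) \left(-48\right) = 24 \left(-48\right) = -1152$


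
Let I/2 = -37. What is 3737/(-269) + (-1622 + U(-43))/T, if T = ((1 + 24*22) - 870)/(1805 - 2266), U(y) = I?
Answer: -211593581/91729 ≈ -2306.7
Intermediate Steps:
I = -74 (I = 2*(-37) = -74)
U(y) = -74
T = 341/461 (T = ((1 + 528) - 870)/(-461) = (529 - 870)*(-1/461) = -341*(-1/461) = 341/461 ≈ 0.73970)
3737/(-269) + (-1622 + U(-43))/T = 3737/(-269) + (-1622 - 74)/(341/461) = 3737*(-1/269) - 1696*461/341 = -3737/269 - 781856/341 = -211593581/91729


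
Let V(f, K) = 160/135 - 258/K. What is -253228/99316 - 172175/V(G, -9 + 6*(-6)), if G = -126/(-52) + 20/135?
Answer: -577175093863/23190286 ≈ -24889.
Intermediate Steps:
G = 1805/702 (G = -126*(-1/52) + 20*(1/135) = 63/26 + 4/27 = 1805/702 ≈ 2.5712)
V(f, K) = 32/27 - 258/K (V(f, K) = 160*(1/135) - 258/K = 32/27 - 258/K)
-253228/99316 - 172175/V(G, -9 + 6*(-6)) = -253228/99316 - 172175/(32/27 - 258/(-9 + 6*(-6))) = -253228*1/99316 - 172175/(32/27 - 258/(-9 - 36)) = -63307/24829 - 172175/(32/27 - 258/(-45)) = -63307/24829 - 172175/(32/27 - 258*(-1/45)) = -63307/24829 - 172175/(32/27 + 86/15) = -63307/24829 - 172175/934/135 = -63307/24829 - 172175*135/934 = -63307/24829 - 23243625/934 = -577175093863/23190286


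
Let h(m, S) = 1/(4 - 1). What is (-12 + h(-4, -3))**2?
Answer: 1225/9 ≈ 136.11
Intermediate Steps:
h(m, S) = 1/3
(-12 + h(-4, -3))**2 = (-12 + 1/3)**2 = (-35/3)**2 = 1225/9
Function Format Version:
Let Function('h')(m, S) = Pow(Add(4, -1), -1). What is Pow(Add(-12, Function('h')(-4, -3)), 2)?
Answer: Rational(1225, 9) ≈ 136.11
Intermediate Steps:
Function('h')(m, S) = Rational(1, 3) (Function('h')(m, S) = Pow(3, -1) = Rational(1, 3))
Pow(Add(-12, Function('h')(-4, -3)), 2) = Pow(Add(-12, Rational(1, 3)), 2) = Pow(Rational(-35, 3), 2) = Rational(1225, 9)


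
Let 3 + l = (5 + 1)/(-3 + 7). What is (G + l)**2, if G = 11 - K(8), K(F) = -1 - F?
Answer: 1369/4 ≈ 342.25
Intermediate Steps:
l = -3/2 (l = -3 + (5 + 1)/(-3 + 7) = -3 + 6/4 = -3 + (1/4)*6 = -3 + 3/2 = -3/2 ≈ -1.5000)
G = 20 (G = 11 - (-1 - 1*8) = 11 - (-1 - 8) = 11 - 1*(-9) = 11 + 9 = 20)
(G + l)**2 = (20 - 3/2)**2 = (37/2)**2 = 1369/4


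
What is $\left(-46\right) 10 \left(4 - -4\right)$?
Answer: $-3680$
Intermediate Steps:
$\left(-46\right) 10 \left(4 - -4\right) = - 460 \left(4 + 4\right) = \left(-460\right) 8 = -3680$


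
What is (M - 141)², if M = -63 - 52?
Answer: 65536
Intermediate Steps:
M = -115
(M - 141)² = (-115 - 141)² = (-256)² = 65536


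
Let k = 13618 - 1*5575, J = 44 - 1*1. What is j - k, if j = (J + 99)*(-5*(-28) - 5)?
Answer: 11127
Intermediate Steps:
J = 43 (J = 44 - 1 = 43)
k = 8043 (k = 13618 - 5575 = 8043)
j = 19170 (j = (43 + 99)*(-5*(-28) - 5) = 142*(140 - 5) = 142*135 = 19170)
j - k = 19170 - 1*8043 = 19170 - 8043 = 11127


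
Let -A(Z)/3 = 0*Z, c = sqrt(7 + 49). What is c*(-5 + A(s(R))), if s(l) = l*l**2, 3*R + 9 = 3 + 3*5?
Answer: -10*sqrt(14) ≈ -37.417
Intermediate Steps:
R = 3 (R = -3 + (3 + 3*5)/3 = -3 + (3 + 15)/3 = -3 + (1/3)*18 = -3 + 6 = 3)
c = 2*sqrt(14) (c = sqrt(56) = 2*sqrt(14) ≈ 7.4833)
s(l) = l**3
A(Z) = 0 (A(Z) = -0*Z = -3*0 = 0)
c*(-5 + A(s(R))) = (2*sqrt(14))*(-5 + 0) = (2*sqrt(14))*(-5) = -10*sqrt(14)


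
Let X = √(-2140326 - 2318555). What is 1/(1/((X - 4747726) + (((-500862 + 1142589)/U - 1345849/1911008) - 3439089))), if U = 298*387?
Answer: -100237897316197471/12243828256 + I*√4458881 ≈ -8.1868e+6 + 2111.6*I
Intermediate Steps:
U = 115326
X = I*√4458881 (X = √(-4458881) = I*√4458881 ≈ 2111.6*I)
1/(1/((X - 4747726) + (((-500862 + 1142589)/U - 1345849/1911008) - 3439089))) = 1/(1/((I*√4458881 - 4747726) + (((-500862 + 1142589)/115326 - 1345849/1911008) - 3439089))) = 1/(1/((-4747726 + I*√4458881) + ((641727*(1/115326) - 1345849*1/1911008) - 3439089))) = 1/(1/((-4747726 + I*√4458881) + ((71303/12814 - 1345849/1911008) - 3439089))) = 1/(1/((-4747726 + I*√4458881) + (59507447169/12243828256 - 3439089))) = 1/(1/((-4747726 + I*√4458881) - 42107555565651615/12243828256)) = 1/(1/(-100237897316197471/12243828256 + I*√4458881)) = -100237897316197471/12243828256 + I*√4458881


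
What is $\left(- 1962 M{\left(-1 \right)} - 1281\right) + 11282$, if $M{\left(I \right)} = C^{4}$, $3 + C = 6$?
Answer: $-148921$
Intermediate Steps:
$C = 3$ ($C = -3 + 6 = 3$)
$M{\left(I \right)} = 81$ ($M{\left(I \right)} = 3^{4} = 81$)
$\left(- 1962 M{\left(-1 \right)} - 1281\right) + 11282 = \left(\left(-1962\right) 81 - 1281\right) + 11282 = \left(-158922 - 1281\right) + 11282 = -160203 + 11282 = -148921$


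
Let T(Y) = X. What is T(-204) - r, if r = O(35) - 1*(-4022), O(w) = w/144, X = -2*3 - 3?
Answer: -580499/144 ≈ -4031.2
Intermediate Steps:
X = -9 (X = -6 - 3 = -9)
O(w) = w/144 (O(w) = w*(1/144) = w/144)
T(Y) = -9
r = 579203/144 (r = (1/144)*35 - 1*(-4022) = 35/144 + 4022 = 579203/144 ≈ 4022.2)
T(-204) - r = -9 - 1*579203/144 = -9 - 579203/144 = -580499/144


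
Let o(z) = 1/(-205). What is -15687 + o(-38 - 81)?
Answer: -3215836/205 ≈ -15687.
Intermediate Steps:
o(z) = -1/205
-15687 + o(-38 - 81) = -15687 - 1/205 = -3215836/205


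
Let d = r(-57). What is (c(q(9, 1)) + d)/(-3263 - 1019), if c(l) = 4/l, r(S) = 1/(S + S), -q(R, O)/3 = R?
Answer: 161/4393332 ≈ 3.6646e-5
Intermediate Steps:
q(R, O) = -3*R
r(S) = 1/(2*S)
d = -1/114 (d = (1/2)/(-57) = (1/2)*(-1/57) = -1/114 ≈ -0.0087719)
(c(q(9, 1)) + d)/(-3263 - 1019) = (4/((-3*9)) - 1/114)/(-3263 - 1019) = (4/(-27) - 1/114)/(-4282) = (4*(-1/27) - 1/114)*(-1/4282) = (-4/27 - 1/114)*(-1/4282) = -161/1026*(-1/4282) = 161/4393332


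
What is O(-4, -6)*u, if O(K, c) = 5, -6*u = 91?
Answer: -455/6 ≈ -75.833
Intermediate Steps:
u = -91/6 (u = -⅙*91 = -91/6 ≈ -15.167)
O(-4, -6)*u = 5*(-91/6) = -455/6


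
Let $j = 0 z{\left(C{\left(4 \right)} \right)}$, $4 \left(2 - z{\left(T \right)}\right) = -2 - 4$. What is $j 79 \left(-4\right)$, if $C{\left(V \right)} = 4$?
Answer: $0$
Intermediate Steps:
$z{\left(T \right)} = \frac{7}{2}$ ($z{\left(T \right)} = 2 - \frac{-2 - 4}{4} = 2 - - \frac{3}{2} = 2 + \frac{3}{2} = \frac{7}{2}$)
$j = 0$ ($j = 0 \cdot \frac{7}{2} = 0$)
$j 79 \left(-4\right) = 0 \cdot 79 \left(-4\right) = 0 \left(-4\right) = 0$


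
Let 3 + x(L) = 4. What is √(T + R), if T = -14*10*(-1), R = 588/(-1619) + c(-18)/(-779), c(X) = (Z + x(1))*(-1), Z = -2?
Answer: √222108177211269/1261201 ≈ 11.817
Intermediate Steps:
x(L) = 1 (x(L) = -3 + 4 = 1)
c(X) = 1 (c(X) = (-2 + 1)*(-1) = -1*(-1) = 1)
R = -459671/1261201 (R = 588/(-1619) + 1/(-779) = 588*(-1/1619) + 1*(-1/779) = -588/1619 - 1/779 = -459671/1261201 ≈ -0.36447)
T = 140 (T = -140*(-1) = 140)
√(T + R) = √(140 - 459671/1261201) = √(176108469/1261201) = √222108177211269/1261201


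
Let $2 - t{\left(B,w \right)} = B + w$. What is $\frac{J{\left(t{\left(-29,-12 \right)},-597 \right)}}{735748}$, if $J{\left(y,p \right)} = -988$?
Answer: $- \frac{19}{14149} \approx -0.0013429$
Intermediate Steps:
$t{\left(B,w \right)} = 2 - B - w$ ($t{\left(B,w \right)} = 2 - \left(B + w\right) = 2 - B - w$)
$\frac{J{\left(t{\left(-29,-12 \right)},-597 \right)}}{735748} = - \frac{988}{735748} = \left(-988\right) \frac{1}{735748} = - \frac{19}{14149}$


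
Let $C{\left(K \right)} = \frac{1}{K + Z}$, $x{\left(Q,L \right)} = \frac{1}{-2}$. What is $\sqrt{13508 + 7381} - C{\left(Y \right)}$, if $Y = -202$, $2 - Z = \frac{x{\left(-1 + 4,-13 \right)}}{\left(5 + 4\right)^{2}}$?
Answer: $\frac{162}{32399} + 3 \sqrt{2321} \approx 144.54$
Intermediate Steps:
$x{\left(Q,L \right)} = - \frac{1}{2}$
$Z = \frac{325}{162}$ ($Z = 2 - - \frac{1}{2 \left(5 + 4\right)^{2}} = 2 - - \frac{1}{2 \cdot 9^{2}} = 2 - - \frac{1}{2 \cdot 81} = 2 - \left(- \frac{1}{2}\right) \frac{1}{81} = 2 - - \frac{1}{162} = 2 + \frac{1}{162} = \frac{325}{162} \approx 2.0062$)
$C{\left(K \right)} = \frac{1}{\frac{325}{162} + K}$ ($C{\left(K \right)} = \frac{1}{K + \frac{325}{162}} = \frac{1}{\frac{325}{162} + K}$)
$\sqrt{13508 + 7381} - C{\left(Y \right)} = \sqrt{13508 + 7381} - \frac{162}{325 + 162 \left(-202\right)} = \sqrt{20889} - \frac{162}{325 - 32724} = 3 \sqrt{2321} - \frac{162}{-32399} = 3 \sqrt{2321} - 162 \left(- \frac{1}{32399}\right) = 3 \sqrt{2321} - - \frac{162}{32399} = 3 \sqrt{2321} + \frac{162}{32399} = \frac{162}{32399} + 3 \sqrt{2321}$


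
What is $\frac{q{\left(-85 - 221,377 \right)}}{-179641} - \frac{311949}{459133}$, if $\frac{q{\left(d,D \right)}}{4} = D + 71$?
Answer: $- \frac{8123085235}{11782730179} \approx -0.68941$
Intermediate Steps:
$q{\left(d,D \right)} = 284 + 4 D$ ($q{\left(d,D \right)} = 4 \left(D + 71\right) = 4 \left(71 + D\right) = 284 + 4 D$)
$\frac{q{\left(-85 - 221,377 \right)}}{-179641} - \frac{311949}{459133} = \frac{284 + 4 \cdot 377}{-179641} - \frac{311949}{459133} = \left(284 + 1508\right) \left(- \frac{1}{179641}\right) - \frac{311949}{459133} = 1792 \left(- \frac{1}{179641}\right) - \frac{311949}{459133} = - \frac{256}{25663} - \frac{311949}{459133} = - \frac{8123085235}{11782730179}$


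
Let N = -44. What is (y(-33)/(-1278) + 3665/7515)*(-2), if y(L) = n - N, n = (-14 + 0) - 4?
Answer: -33248/35571 ≈ -0.93469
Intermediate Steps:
n = -18 (n = -14 - 4 = -18)
y(L) = 26 (y(L) = -18 - 1*(-44) = -18 + 44 = 26)
(y(-33)/(-1278) + 3665/7515)*(-2) = (26/(-1278) + 3665/7515)*(-2) = (26*(-1/1278) + 3665*(1/7515))*(-2) = (-13/639 + 733/1503)*(-2) = (16624/35571)*(-2) = -33248/35571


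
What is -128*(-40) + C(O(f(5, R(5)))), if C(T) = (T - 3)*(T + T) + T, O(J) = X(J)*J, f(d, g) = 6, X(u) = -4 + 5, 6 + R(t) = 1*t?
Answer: 5162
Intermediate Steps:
R(t) = -6 + t (R(t) = -6 + 1*t = -6 + t)
X(u) = 1
O(J) = J (O(J) = 1*J = J)
C(T) = T + 2*T*(-3 + T) (C(T) = (-3 + T)*(2*T) + T = 2*T*(-3 + T) + T = T + 2*T*(-3 + T))
-128*(-40) + C(O(f(5, R(5)))) = -128*(-40) + 6*(-5 + 2*6) = 5120 + 6*(-5 + 12) = 5120 + 6*7 = 5120 + 42 = 5162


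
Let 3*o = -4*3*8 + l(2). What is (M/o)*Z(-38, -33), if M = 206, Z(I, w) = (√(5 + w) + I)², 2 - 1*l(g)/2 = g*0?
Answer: -218772/23 + 23484*I*√7/23 ≈ -9511.8 + 2701.4*I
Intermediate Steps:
l(g) = 4 (l(g) = 4 - 2*g*0 = 4 - 2*0 = 4 + 0 = 4)
Z(I, w) = (I + √(5 + w))²
o = -92/3 (o = (-4*3*8 + 4)/3 = (-12*8 + 4)/3 = (-96 + 4)/3 = (⅓)*(-92) = -92/3 ≈ -30.667)
(M/o)*Z(-38, -33) = (206/(-92/3))*(-38 + √(5 - 33))² = (206*(-3/92))*(-38 + √(-28))² = -309*(-38 + 2*I*√7)²/46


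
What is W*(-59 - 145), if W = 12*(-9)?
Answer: 22032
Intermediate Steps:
W = -108
W*(-59 - 145) = -108*(-59 - 145) = -108*(-204) = 22032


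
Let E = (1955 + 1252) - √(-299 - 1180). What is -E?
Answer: -3207 + I*√1479 ≈ -3207.0 + 38.458*I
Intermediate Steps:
E = 3207 - I*√1479 (E = 3207 - √(-1479) = 3207 - I*√1479 ≈ 3207.0 - 38.458*I)
-E = -(3207 - I*√1479) = -3207 + I*√1479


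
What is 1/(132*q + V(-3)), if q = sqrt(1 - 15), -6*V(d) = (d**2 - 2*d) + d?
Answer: -1/121970 - 33*I*sqrt(14)/60985 ≈ -8.1987e-6 - 0.0020247*I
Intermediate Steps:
V(d) = -d**2/6 + d/6 (V(d) = -((d**2 - 2*d) + d)/6 = -(d**2 - d)/6 = -d**2/6 + d/6)
q = I*sqrt(14) (q = sqrt(-14) = I*sqrt(14) ≈ 3.7417*I)
1/(132*q + V(-3)) = 1/(132*(I*sqrt(14)) + (1/6)*(-3)*(1 - 1*(-3))) = 1/(132*I*sqrt(14) + (1/6)*(-3)*(1 + 3)) = 1/(132*I*sqrt(14) + (1/6)*(-3)*4) = 1/(132*I*sqrt(14) - 2) = 1/(-2 + 132*I*sqrt(14))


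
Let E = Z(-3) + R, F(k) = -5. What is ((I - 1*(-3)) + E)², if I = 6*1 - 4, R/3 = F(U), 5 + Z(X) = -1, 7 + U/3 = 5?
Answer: 256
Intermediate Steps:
U = -6 (U = -21 + 3*5 = -21 + 15 = -6)
Z(X) = -6 (Z(X) = -5 - 1 = -6)
R = -15 (R = 3*(-5) = -15)
E = -21 (E = -6 - 15 = -21)
I = 2 (I = 6 - 4 = 2)
((I - 1*(-3)) + E)² = ((2 - 1*(-3)) - 21)² = ((2 + 3) - 21)² = (5 - 21)² = (-16)² = 256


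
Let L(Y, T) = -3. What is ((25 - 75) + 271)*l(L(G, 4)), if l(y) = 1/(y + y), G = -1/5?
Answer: -221/6 ≈ -36.833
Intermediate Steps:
G = -⅕ (G = -1*⅕ = -⅕ ≈ -0.20000)
l(y) = 1/(2*y)
((25 - 75) + 271)*l(L(G, 4)) = ((25 - 75) + 271)*((½)/(-3)) = (-50 + 271)*((½)*(-⅓)) = 221*(-⅙) = -221/6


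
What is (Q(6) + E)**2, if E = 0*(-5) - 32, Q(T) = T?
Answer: 676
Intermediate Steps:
E = -32 (E = 0 - 32 = -32)
(Q(6) + E)**2 = (6 - 32)**2 = (-26)**2 = 676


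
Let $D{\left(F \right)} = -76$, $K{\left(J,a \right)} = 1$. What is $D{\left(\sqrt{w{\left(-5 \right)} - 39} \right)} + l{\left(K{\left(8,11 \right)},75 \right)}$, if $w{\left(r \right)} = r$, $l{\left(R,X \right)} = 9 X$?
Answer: $599$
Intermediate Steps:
$D{\left(\sqrt{w{\left(-5 \right)} - 39} \right)} + l{\left(K{\left(8,11 \right)},75 \right)} = -76 + 9 \cdot 75 = -76 + 675 = 599$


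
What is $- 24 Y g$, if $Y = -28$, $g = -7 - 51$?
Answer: $-38976$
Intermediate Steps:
$g = -58$ ($g = -7 - 51 = -58$)
$- 24 Y g = \left(-24\right) \left(-28\right) \left(-58\right) = 672 \left(-58\right) = -38976$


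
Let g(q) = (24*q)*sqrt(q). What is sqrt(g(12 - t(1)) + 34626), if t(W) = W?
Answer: sqrt(34626 + 264*sqrt(11)) ≈ 188.42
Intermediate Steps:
g(q) = 24*q**(3/2)
sqrt(g(12 - t(1)) + 34626) = sqrt(24*(12 - 1*1)**(3/2) + 34626) = sqrt(24*(12 - 1)**(3/2) + 34626) = sqrt(24*11**(3/2) + 34626) = sqrt(24*(11*sqrt(11)) + 34626) = sqrt(264*sqrt(11) + 34626) = sqrt(34626 + 264*sqrt(11))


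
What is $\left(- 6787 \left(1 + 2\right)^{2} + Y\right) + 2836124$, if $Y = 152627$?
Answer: $2927668$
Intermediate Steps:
$\left(- 6787 \left(1 + 2\right)^{2} + Y\right) + 2836124 = \left(- 6787 \left(1 + 2\right)^{2} + 152627\right) + 2836124 = \left(- 6787 \cdot 3^{2} + 152627\right) + 2836124 = \left(\left(-6787\right) 9 + 152627\right) + 2836124 = \left(-61083 + 152627\right) + 2836124 = 91544 + 2836124 = 2927668$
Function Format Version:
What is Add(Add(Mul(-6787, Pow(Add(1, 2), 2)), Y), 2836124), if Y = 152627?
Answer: 2927668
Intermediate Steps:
Add(Add(Mul(-6787, Pow(Add(1, 2), 2)), Y), 2836124) = Add(Add(Mul(-6787, Pow(Add(1, 2), 2)), 152627), 2836124) = Add(Add(Mul(-6787, Pow(3, 2)), 152627), 2836124) = Add(Add(Mul(-6787, 9), 152627), 2836124) = Add(Add(-61083, 152627), 2836124) = Add(91544, 2836124) = 2927668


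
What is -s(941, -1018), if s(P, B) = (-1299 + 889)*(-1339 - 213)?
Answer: -636320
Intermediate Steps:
s(P, B) = 636320 (s(P, B) = -410*(-1552) = 636320)
-s(941, -1018) = -1*636320 = -636320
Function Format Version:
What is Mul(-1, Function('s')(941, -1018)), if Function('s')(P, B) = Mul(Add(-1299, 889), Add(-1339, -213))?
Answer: -636320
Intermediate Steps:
Function('s')(P, B) = 636320 (Function('s')(P, B) = Mul(-410, -1552) = 636320)
Mul(-1, Function('s')(941, -1018)) = Mul(-1, 636320) = -636320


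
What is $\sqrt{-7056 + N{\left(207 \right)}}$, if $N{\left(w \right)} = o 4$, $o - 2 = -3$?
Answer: $2 i \sqrt{1765} \approx 84.024 i$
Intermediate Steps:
$o = -1$ ($o = 2 - 3 = -1$)
$N{\left(w \right)} = -4$ ($N{\left(w \right)} = \left(-1\right) 4 = -4$)
$\sqrt{-7056 + N{\left(207 \right)}} = \sqrt{-7056 - 4} = \sqrt{-7060} = 2 i \sqrt{1765}$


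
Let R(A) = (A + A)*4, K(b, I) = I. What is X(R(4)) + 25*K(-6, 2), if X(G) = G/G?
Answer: 51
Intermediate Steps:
R(A) = 8*A (R(A) = (2*A)*4 = 8*A)
X(G) = 1
X(R(4)) + 25*K(-6, 2) = 1 + 25*2 = 1 + 50 = 51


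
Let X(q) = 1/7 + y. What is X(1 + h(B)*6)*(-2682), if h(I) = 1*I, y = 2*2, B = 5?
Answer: -77778/7 ≈ -11111.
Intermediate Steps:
y = 4
h(I) = I
X(q) = 29/7 (X(q) = 1/7 + 4 = 1*(⅐) + 4 = ⅐ + 4 = 29/7)
X(1 + h(B)*6)*(-2682) = (29/7)*(-2682) = -77778/7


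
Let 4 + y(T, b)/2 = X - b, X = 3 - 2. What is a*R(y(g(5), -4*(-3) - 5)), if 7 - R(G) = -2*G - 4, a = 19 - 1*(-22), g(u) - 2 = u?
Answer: -1189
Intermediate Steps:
X = 1
g(u) = 2 + u
y(T, b) = -6 - 2*b (y(T, b) = -8 + 2*(1 - b) = -8 + (2 - 2*b) = -6 - 2*b)
a = 41 (a = 19 + 22 = 41)
R(G) = 11 + 2*G (R(G) = 7 - (-2*G - 4) = 7 - (-4 - 2*G) = 7 + (4 + 2*G) = 11 + 2*G)
a*R(y(g(5), -4*(-3) - 5)) = 41*(11 + 2*(-6 - 2*(-4*(-3) - 5))) = 41*(11 + 2*(-6 - 2*(12 - 5))) = 41*(11 + 2*(-6 - 2*7)) = 41*(11 + 2*(-6 - 14)) = 41*(11 + 2*(-20)) = 41*(11 - 40) = 41*(-29) = -1189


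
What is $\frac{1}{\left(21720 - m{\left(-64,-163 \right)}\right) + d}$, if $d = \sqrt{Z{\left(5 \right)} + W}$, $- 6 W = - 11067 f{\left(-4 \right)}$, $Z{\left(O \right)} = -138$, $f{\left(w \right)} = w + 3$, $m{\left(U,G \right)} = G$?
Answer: $\frac{43766}{957735343} - \frac{i \sqrt{7930}}{957735343} \approx 4.5697 \cdot 10^{-5} - 9.298 \cdot 10^{-8} i$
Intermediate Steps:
$f{\left(w \right)} = 3 + w$
$W = - \frac{3689}{2}$ ($W = - \frac{\left(-11067\right) \left(3 - 4\right)}{6} = - \frac{\left(-11067\right) \left(-1\right)}{6} = \left(- \frac{1}{6}\right) 11067 = - \frac{3689}{2} \approx -1844.5$)
$d = \frac{i \sqrt{7930}}{2}$ ($d = \sqrt{-138 - \frac{3689}{2}} = \sqrt{- \frac{3965}{2}} = \frac{i \sqrt{7930}}{2} \approx 44.525 i$)
$\frac{1}{\left(21720 - m{\left(-64,-163 \right)}\right) + d} = \frac{1}{\left(21720 - -163\right) + \frac{i \sqrt{7930}}{2}} = \frac{1}{\left(21720 + 163\right) + \frac{i \sqrt{7930}}{2}} = \frac{1}{21883 + \frac{i \sqrt{7930}}{2}}$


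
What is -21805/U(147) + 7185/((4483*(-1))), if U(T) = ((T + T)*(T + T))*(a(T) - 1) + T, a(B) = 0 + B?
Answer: -1852470130/1154583201 ≈ -1.6044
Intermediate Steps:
a(B) = B
U(T) = T + 4*T²*(-1 + T) (U(T) = ((T + T)*(T + T))*(T - 1) + T = ((2*T)*(2*T))*(-1 + T) + T = (4*T²)*(-1 + T) + T = 4*T²*(-1 + T) + T = T + 4*T²*(-1 + T))
-21805/U(147) + 7185/((4483*(-1))) = -21805*1/(147*(1 - 4*147 + 4*147²)) + 7185/((4483*(-1))) = -21805*1/(147*(1 - 588 + 4*21609)) + 7185/(-4483) = -21805*1/(147*(1 - 588 + 86436)) + 7185*(-1/4483) = -21805/(147*85849) - 7185/4483 = -21805/12619803 - 7185/4483 = -21805*1/12619803 - 7185/4483 = -445/257547 - 7185/4483 = -1852470130/1154583201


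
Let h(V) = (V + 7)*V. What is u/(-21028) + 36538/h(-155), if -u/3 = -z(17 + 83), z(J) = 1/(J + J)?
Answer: 7683207199/4823823200 ≈ 1.5928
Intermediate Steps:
h(V) = V*(7 + V) (h(V) = (7 + V)*V = V*(7 + V))
z(J) = 1/(2*J)
u = 3/200 (u = -(-3)*1/(2*(17 + 83)) = -(-3)*(½)/100 = -(-3)*(½)*(1/100) = -(-3)/200 = -3*(-1/200) = 3/200 ≈ 0.015000)
u/(-21028) + 36538/h(-155) = (3/200)/(-21028) + 36538/((-155*(7 - 155))) = (3/200)*(-1/21028) + 36538/((-155*(-148))) = -3/4205600 + 36538/22940 = -3/4205600 + 36538*(1/22940) = -3/4205600 + 18269/11470 = 7683207199/4823823200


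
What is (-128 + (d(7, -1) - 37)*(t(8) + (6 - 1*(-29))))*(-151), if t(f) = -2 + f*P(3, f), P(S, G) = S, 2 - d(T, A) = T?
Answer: 380822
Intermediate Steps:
d(T, A) = 2 - T
t(f) = -2 + 3*f (t(f) = -2 + f*3 = -2 + 3*f)
(-128 + (d(7, -1) - 37)*(t(8) + (6 - 1*(-29))))*(-151) = (-128 + ((2 - 1*7) - 37)*((-2 + 3*8) + (6 - 1*(-29))))*(-151) = (-128 + ((2 - 7) - 37)*((-2 + 24) + (6 + 29)))*(-151) = (-128 + (-5 - 37)*(22 + 35))*(-151) = (-128 - 42*57)*(-151) = (-128 - 2394)*(-151) = -2522*(-151) = 380822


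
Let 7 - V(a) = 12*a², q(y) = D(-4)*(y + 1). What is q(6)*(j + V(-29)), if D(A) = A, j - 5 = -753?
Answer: 303324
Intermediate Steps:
j = -748 (j = 5 - 753 = -748)
q(y) = -4 - 4*y (q(y) = -4*(y + 1) = -4*(1 + y) = -4 - 4*y)
V(a) = 7 - 12*a²
q(6)*(j + V(-29)) = (-4 - 4*6)*(-748 + (7 - 12*(-29)²)) = (-4 - 24)*(-748 + (7 - 12*841)) = -28*(-748 + (7 - 10092)) = -28*(-748 - 10085) = -28*(-10833) = 303324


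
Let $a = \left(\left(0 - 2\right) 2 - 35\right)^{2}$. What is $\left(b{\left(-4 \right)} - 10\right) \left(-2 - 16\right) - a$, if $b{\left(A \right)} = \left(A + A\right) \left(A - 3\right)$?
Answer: $-2349$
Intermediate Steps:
$b{\left(A \right)} = 2 A \left(-3 + A\right)$
$a = 1521$ ($a = \left(\left(-2\right) 2 - 35\right)^{2} = \left(-4 - 35\right)^{2} = \left(-39\right)^{2} = 1521$)
$\left(b{\left(-4 \right)} - 10\right) \left(-2 - 16\right) - a = \left(2 \left(-4\right) \left(-3 - 4\right) - 10\right) \left(-2 - 16\right) - 1521 = \left(2 \left(-4\right) \left(-7\right) - 10\right) \left(-18\right) - 1521 = \left(56 - 10\right) \left(-18\right) - 1521 = 46 \left(-18\right) - 1521 = -828 - 1521 = -2349$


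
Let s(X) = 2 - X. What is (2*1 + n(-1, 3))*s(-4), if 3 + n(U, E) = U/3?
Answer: -8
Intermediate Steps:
n(U, E) = -3 + U/3
(2*1 + n(-1, 3))*s(-4) = (2*1 + (-3 + (1/3)*(-1)))*(2 - 1*(-4)) = (2 + (-3 - 1/3))*(2 + 4) = (2 - 10/3)*6 = -4/3*6 = -8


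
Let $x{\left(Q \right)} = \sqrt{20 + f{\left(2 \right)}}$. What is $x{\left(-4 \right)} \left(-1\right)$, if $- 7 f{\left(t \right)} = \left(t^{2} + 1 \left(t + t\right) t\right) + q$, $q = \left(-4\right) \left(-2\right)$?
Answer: $- \frac{2 \sqrt{210}}{7} \approx -4.1404$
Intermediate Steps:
$q = 8$
$f{\left(t \right)} = - \frac{8}{7} - \frac{3 t^{2}}{7}$ ($f{\left(t \right)} = - \frac{\left(t^{2} + 1 \left(t + t\right) t\right) + 8}{7} = - \frac{\left(t^{2} + 1 \cdot 2 t t\right) + 8}{7} = - \frac{\left(t^{2} + 2 t t\right) + 8}{7} = - \frac{\left(t^{2} + 2 t^{2}\right) + 8}{7} = - \frac{3 t^{2} + 8}{7} = - \frac{8 + 3 t^{2}}{7} = - \frac{8}{7} - \frac{3 t^{2}}{7}$)
$x{\left(Q \right)} = \frac{2 \sqrt{210}}{7}$ ($x{\left(Q \right)} = \sqrt{20 - \left(\frac{8}{7} + \frac{3 \cdot 2^{2}}{7}\right)} = \sqrt{20 - \frac{20}{7}} = \sqrt{\frac{120}{7}} = \frac{2 \sqrt{210}}{7}$)
$x{\left(-4 \right)} \left(-1\right) = \frac{2 \sqrt{210}}{7} \left(-1\right) = - \frac{2 \sqrt{210}}{7}$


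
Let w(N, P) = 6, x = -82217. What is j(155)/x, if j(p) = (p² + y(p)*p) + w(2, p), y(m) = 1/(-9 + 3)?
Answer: -144031/493302 ≈ -0.29197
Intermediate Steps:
y(m) = -⅙ (y(m) = 1/(-6) = -⅙)
j(p) = 6 + p² - p/6 (j(p) = (p² - p/6) + 6 = 6 + p² - p/6)
j(155)/x = (6 + 155² - ⅙*155)/(-82217) = (6 + 24025 - 155/6)*(-1/82217) = (144031/6)*(-1/82217) = -144031/493302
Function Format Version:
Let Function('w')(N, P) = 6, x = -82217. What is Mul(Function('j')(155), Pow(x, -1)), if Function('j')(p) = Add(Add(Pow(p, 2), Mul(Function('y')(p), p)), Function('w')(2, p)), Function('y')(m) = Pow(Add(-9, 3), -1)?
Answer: Rational(-144031, 493302) ≈ -0.29197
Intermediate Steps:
Function('y')(m) = Rational(-1, 6) (Function('y')(m) = Pow(-6, -1) = Rational(-1, 6))
Function('j')(p) = Add(6, Pow(p, 2), Mul(Rational(-1, 6), p)) (Function('j')(p) = Add(Add(Pow(p, 2), Mul(Rational(-1, 6), p)), 6) = Add(6, Pow(p, 2), Mul(Rational(-1, 6), p)))
Mul(Function('j')(155), Pow(x, -1)) = Mul(Add(6, Pow(155, 2), Mul(Rational(-1, 6), 155)), Pow(-82217, -1)) = Mul(Add(6, 24025, Rational(-155, 6)), Rational(-1, 82217)) = Mul(Rational(144031, 6), Rational(-1, 82217)) = Rational(-144031, 493302)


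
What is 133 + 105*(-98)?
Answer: -10157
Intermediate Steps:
133 + 105*(-98) = 133 - 10290 = -10157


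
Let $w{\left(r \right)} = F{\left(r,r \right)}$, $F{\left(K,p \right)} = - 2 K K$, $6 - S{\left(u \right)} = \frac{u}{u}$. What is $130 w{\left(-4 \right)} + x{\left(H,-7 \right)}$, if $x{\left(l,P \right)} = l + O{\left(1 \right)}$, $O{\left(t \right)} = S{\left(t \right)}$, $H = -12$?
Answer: $-4167$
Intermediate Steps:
$S{\left(u \right)} = 5$ ($S{\left(u \right)} = 6 - \frac{u}{u} = 6 - 1 = 5$)
$O{\left(t \right)} = 5$
$F{\left(K,p \right)} = - 2 K^{2}$
$w{\left(r \right)} = - 2 r^{2}$
$x{\left(l,P \right)} = 5 + l$ ($x{\left(l,P \right)} = l + 5 = 5 + l$)
$130 w{\left(-4 \right)} + x{\left(H,-7 \right)} = 130 \left(- 2 \left(-4\right)^{2}\right) + \left(5 - 12\right) = 130 \left(\left(-2\right) 16\right) - 7 = 130 \left(-32\right) - 7 = -4160 - 7 = -4167$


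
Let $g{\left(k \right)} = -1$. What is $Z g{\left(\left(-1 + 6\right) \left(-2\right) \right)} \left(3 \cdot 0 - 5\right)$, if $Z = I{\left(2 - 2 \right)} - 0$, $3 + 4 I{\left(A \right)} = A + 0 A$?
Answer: $- \frac{15}{4} \approx -3.75$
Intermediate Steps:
$I{\left(A \right)} = - \frac{3}{4} + \frac{A}{4}$ ($I{\left(A \right)} = - \frac{3}{4} + \frac{A + 0 A}{4} = - \frac{3}{4} + \frac{A + 0}{4} = - \frac{3}{4} + \frac{A}{4}$)
$Z = - \frac{3}{4}$ ($Z = \left(- \frac{3}{4} + \frac{2 - 2}{4}\right) - 0 = \left(- \frac{3}{4} + \frac{2 - 2}{4}\right) + 0 = \left(- \frac{3}{4} + \frac{1}{4} \cdot 0\right) + 0 = \left(- \frac{3}{4} + 0\right) + 0 = - \frac{3}{4} + 0 = - \frac{3}{4} \approx -0.75$)
$Z g{\left(\left(-1 + 6\right) \left(-2\right) \right)} \left(3 \cdot 0 - 5\right) = \left(- \frac{3}{4}\right) \left(-1\right) \left(3 \cdot 0 - 5\right) = \frac{3 \left(0 - 5\right)}{4} = \frac{3}{4} \left(-5\right) = - \frac{15}{4}$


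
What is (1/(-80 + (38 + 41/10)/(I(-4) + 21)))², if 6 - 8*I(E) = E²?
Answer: 156025/946054564 ≈ 0.00016492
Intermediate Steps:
I(E) = ¾ - E²/8
(1/(-80 + (38 + 41/10)/(I(-4) + 21)))² = (1/(-80 + (38 + 41/10)/((¾ - ⅛*(-4)²) + 21)))² = (1/(-80 + (38 + 41*(⅒))/((¾ - ⅛*16) + 21)))² = (1/(-80 + (38 + 41/10)/((¾ - 2) + 21)))² = (1/(-80 + 421/(10*(-5/4 + 21))))² = (1/(-80 + 421/(10*(79/4))))² = (1/(-80 + (421/10)*(4/79)))² = (1/(-80 + 842/395))² = (1/(-30758/395))² = (-395/30758)² = 156025/946054564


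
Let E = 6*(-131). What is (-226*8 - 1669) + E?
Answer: -4263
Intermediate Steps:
E = -786
(-226*8 - 1669) + E = (-226*8 - 1669) - 786 = (-1808 - 1669) - 786 = -3477 - 786 = -4263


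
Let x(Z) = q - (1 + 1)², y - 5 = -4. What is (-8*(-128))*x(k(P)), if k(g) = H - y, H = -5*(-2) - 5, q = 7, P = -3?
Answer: 3072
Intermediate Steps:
y = 1 (y = 5 - 4 = 1)
H = 5 (H = 10 - 5 = 5)
k(g) = 4 (k(g) = 5 - 1*1 = 5 - 1 = 4)
x(Z) = 3 (x(Z) = 7 - (1 + 1)² = 7 - 1*2² = 7 - 1*4 = 7 - 4 = 3)
(-8*(-128))*x(k(P)) = -8*(-128)*3 = 1024*3 = 3072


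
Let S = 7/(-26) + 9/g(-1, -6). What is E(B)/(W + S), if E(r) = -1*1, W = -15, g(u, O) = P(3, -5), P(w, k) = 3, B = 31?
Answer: 26/319 ≈ 0.081505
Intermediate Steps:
g(u, O) = 3
S = 71/26 (S = 7/(-26) + 9/3 = 7*(-1/26) + 9*(⅓) = -7/26 + 3 = 71/26 ≈ 2.7308)
E(r) = -1
E(B)/(W + S) = -1/(-15 + 71/26) = -1/(-319/26) = -1*(-26/319) = 26/319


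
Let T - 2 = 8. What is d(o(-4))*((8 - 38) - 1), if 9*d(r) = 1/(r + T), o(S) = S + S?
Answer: -31/18 ≈ -1.7222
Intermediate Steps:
o(S) = 2*S
T = 10 (T = 2 + 8 = 10)
d(r) = 1/(9*(10 + r)) (d(r) = 1/(9*(r + 10)) = 1/(9*(10 + r)))
d(o(-4))*((8 - 38) - 1) = (1/(9*(10 + 2*(-4))))*((8 - 38) - 1) = (1/(9*(10 - 8)))*(-30 - 1) = ((1/9)/2)*(-31) = ((1/9)*(1/2))*(-31) = (1/18)*(-31) = -31/18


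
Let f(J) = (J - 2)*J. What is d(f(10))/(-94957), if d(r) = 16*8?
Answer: -128/94957 ≈ -0.0013480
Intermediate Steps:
f(J) = J*(-2 + J) (f(J) = (-2 + J)*J = J*(-2 + J))
d(r) = 128
d(f(10))/(-94957) = 128/(-94957) = 128*(-1/94957) = -128/94957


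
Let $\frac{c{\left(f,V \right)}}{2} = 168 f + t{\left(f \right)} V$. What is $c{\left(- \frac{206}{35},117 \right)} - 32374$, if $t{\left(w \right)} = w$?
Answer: $- \frac{250102}{7} \approx -35729.0$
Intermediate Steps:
$c{\left(f,V \right)} = 336 f + 2 V f$ ($c{\left(f,V \right)} = 2 \left(168 f + f V\right) = 2 \left(168 f + V f\right) = 336 f + 2 V f$)
$c{\left(- \frac{206}{35},117 \right)} - 32374 = 2 \left(- \frac{206}{35}\right) \left(168 + 117\right) - 32374 = 2 \left(\left(-206\right) \frac{1}{35}\right) 285 - 32374 = 2 \left(- \frac{206}{35}\right) 285 - 32374 = - \frac{23484}{7} - 32374 = - \frac{250102}{7}$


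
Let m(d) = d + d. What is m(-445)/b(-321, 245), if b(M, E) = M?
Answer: 890/321 ≈ 2.7726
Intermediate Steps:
m(d) = 2*d
m(-445)/b(-321, 245) = (2*(-445))/(-321) = -890*(-1/321) = 890/321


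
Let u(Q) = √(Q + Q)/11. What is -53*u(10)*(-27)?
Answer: 2862*√5/11 ≈ 581.78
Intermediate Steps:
u(Q) = √2*√Q/11 (u(Q) = √(2*Q)*(1/11) = (√2*√Q)*(1/11) = √2*√Q/11)
-53*u(10)*(-27) = -53*√2*√10/11*(-27) = -106*√5/11*(-27) = 2862*√5/11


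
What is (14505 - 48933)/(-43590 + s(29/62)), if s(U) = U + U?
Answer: 56172/71119 ≈ 0.78983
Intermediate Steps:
s(U) = 2*U
(14505 - 48933)/(-43590 + s(29/62)) = (14505 - 48933)/(-43590 + 2*(29/62)) = -34428/(-43590 + 2*(29*(1/62))) = -34428/(-43590 + 2*(29/62)) = -34428/(-43590 + 29/31) = -34428/(-1351261/31) = -34428*(-31/1351261) = 56172/71119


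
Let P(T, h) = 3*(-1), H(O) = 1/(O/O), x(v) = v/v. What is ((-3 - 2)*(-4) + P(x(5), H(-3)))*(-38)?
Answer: -646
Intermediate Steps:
x(v) = 1
H(O) = 1 (H(O) = 1/1 = 1)
P(T, h) = -3
((-3 - 2)*(-4) + P(x(5), H(-3)))*(-38) = ((-3 - 2)*(-4) - 3)*(-38) = (-5*(-4) - 3)*(-38) = (20 - 3)*(-38) = 17*(-38) = -646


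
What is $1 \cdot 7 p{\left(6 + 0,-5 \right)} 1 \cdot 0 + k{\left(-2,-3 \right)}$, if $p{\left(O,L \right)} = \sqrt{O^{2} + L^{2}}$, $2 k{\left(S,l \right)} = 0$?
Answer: $0$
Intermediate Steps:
$k{\left(S,l \right)} = 0$ ($k{\left(S,l \right)} = \frac{1}{2} \cdot 0 = 0$)
$p{\left(O,L \right)} = \sqrt{L^{2} + O^{2}}$
$1 \cdot 7 p{\left(6 + 0,-5 \right)} 1 \cdot 0 + k{\left(-2,-3 \right)} = 1 \cdot 7 \sqrt{\left(-5\right)^{2} + \left(6 + 0\right)^{2}} \cdot 1 \cdot 0 + 0 = 7 \sqrt{25 + 6^{2}} \cdot 1 \cdot 0 + 0 = 7 \sqrt{25 + 36} \cdot 1 \cdot 0 + 0 = 7 \sqrt{61} \cdot 1 \cdot 0 + 0 = 7 \sqrt{61} \cdot 0 + 0 = 7 \cdot 0 + 0 = 0 + 0 = 0$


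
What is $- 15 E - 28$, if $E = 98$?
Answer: $-1498$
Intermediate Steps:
$- 15 E - 28 = \left(-15\right) 98 - 28 = -1470 - 28 = -1498$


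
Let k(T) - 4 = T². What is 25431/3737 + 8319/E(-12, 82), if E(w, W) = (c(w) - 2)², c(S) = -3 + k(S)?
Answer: 551126622/76417913 ≈ 7.2120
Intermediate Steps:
k(T) = 4 + T²
c(S) = 1 + S² (c(S) = -3 + (4 + S²) = 1 + S²)
E(w, W) = (-1 + w²)² (E(w, W) = ((1 + w²) - 2)² = (-1 + w²)²)
25431/3737 + 8319/E(-12, 82) = 25431/3737 + 8319/((-1 + (-12)²)²) = 25431*(1/3737) + 8319/((-1 + 144)²) = 25431/3737 + 8319/(143²) = 25431/3737 + 8319/20449 = 551126622/76417913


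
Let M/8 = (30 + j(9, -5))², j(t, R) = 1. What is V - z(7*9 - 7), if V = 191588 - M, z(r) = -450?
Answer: 184350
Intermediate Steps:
M = 7688 (M = 8*(30 + 1)² = 8*31² = 8*961 = 7688)
V = 183900 (V = 191588 - 1*7688 = 191588 - 7688 = 183900)
V - z(7*9 - 7) = 183900 - 1*(-450) = 183900 + 450 = 184350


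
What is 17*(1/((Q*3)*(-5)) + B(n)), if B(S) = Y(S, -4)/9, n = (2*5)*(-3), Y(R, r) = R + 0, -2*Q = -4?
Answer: -1717/30 ≈ -57.233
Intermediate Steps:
Q = 2 (Q = -1/2*(-4) = 2)
Y(R, r) = R
n = -30 (n = 10*(-3) = -30)
B(S) = S/9
17*(1/((Q*3)*(-5)) + B(n)) = 17*(1/((2*3)*(-5)) + (1/9)*(-30)) = 17*(1/(6*(-5)) - 10/3) = 17*(1/(-30) - 10/3) = 17*(-1/30 - 10/3) = 17*(-101/30) = -1717/30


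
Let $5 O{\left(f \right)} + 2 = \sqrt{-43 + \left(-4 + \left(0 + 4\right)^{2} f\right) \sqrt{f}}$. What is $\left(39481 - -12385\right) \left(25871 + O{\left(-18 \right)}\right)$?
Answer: $\frac{6709022698}{5} + \frac{51866 \sqrt{-43 - 876 i \sqrt{2}}}{5} \approx 1.3421 \cdot 10^{9} - 2.6269 \cdot 10^{5} i$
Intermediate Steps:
$O{\left(f \right)} = - \frac{2}{5} + \frac{\sqrt{-43 + \sqrt{f} \left(-4 + 16 f\right)}}{5}$ ($O{\left(f \right)} = - \frac{2}{5} + \frac{\sqrt{-43 + \left(-4 + \left(0 + 4\right)^{2} f\right) \sqrt{f}}}{5} = - \frac{2}{5} + \frac{\sqrt{-43 + \left(-4 + 4^{2} f\right) \sqrt{f}}}{5} = - \frac{2}{5} + \frac{\sqrt{-43 + \left(-4 + 16 f\right) \sqrt{f}}}{5} = - \frac{2}{5} + \frac{\sqrt{-43 + \sqrt{f} \left(-4 + 16 f\right)}}{5}$)
$\left(39481 - -12385\right) \left(25871 + O{\left(-18 \right)}\right) = \left(39481 - -12385\right) \left(25871 - \left(\frac{2}{5} - \frac{\sqrt{-43 - 4 \sqrt{-18} + 16 \left(-18\right)^{\frac{3}{2}}}}{5}\right)\right) = \left(39481 + \left(-5000 + 17385\right)\right) \left(25871 - \left(\frac{2}{5} - \frac{\sqrt{-43 - 4 \cdot 3 i \sqrt{2} + 16 \left(- 54 i \sqrt{2}\right)}}{5}\right)\right) = \left(39481 + 12385\right) \left(25871 - \left(\frac{2}{5} - \frac{\sqrt{-43 - 12 i \sqrt{2} - 864 i \sqrt{2}}}{5}\right)\right) = 51866 \left(25871 - \left(\frac{2}{5} - \frac{\sqrt{-43 - 876 i \sqrt{2}}}{5}\right)\right) = 51866 \left(\frac{129353}{5} + \frac{\sqrt{-43 - 876 i \sqrt{2}}}{5}\right) = \frac{6709022698}{5} + \frac{51866 \sqrt{-43 - 876 i \sqrt{2}}}{5}$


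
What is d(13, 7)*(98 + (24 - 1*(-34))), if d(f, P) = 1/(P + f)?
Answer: 39/5 ≈ 7.8000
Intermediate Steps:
d(13, 7)*(98 + (24 - 1*(-34))) = (98 + (24 - 1*(-34)))/(7 + 13) = (98 + (24 + 34))/20 = (98 + 58)/20 = (1/20)*156 = 39/5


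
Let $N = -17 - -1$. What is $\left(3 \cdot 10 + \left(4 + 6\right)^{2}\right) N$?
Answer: $-2080$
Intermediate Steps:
$N = -16$ ($N = -17 + 1 = -16$)
$\left(3 \cdot 10 + \left(4 + 6\right)^{2}\right) N = \left(3 \cdot 10 + \left(4 + 6\right)^{2}\right) \left(-16\right) = \left(30 + 10^{2}\right) \left(-16\right) = \left(30 + 100\right) \left(-16\right) = 130 \left(-16\right) = -2080$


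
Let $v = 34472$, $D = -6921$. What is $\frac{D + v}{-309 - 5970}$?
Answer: $- \frac{27551}{6279} \approx -4.3878$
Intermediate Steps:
$\frac{D + v}{-309 - 5970} = \frac{-6921 + 34472}{-309 - 5970} = \frac{27551}{-6279} = 27551 \left(- \frac{1}{6279}\right) = - \frac{27551}{6279}$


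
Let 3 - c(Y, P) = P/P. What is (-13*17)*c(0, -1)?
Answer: -442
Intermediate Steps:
c(Y, P) = 2 (c(Y, P) = 3 - P/P = 3 - 1*1 = 3 - 1 = 2)
(-13*17)*c(0, -1) = -13*17*2 = -221*2 = -442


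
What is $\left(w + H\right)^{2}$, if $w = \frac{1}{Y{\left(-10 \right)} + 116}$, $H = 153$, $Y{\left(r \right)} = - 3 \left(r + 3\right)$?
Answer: $\frac{439405444}{18769} \approx 23411.0$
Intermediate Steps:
$Y{\left(r \right)} = -9 - 3 r$ ($Y{\left(r \right)} = - 3 \left(3 + r\right) = -9 - 3 r$)
$w = \frac{1}{137}$ ($w = \frac{1}{\left(-9 - -30\right) + 116} = \frac{1}{\left(-9 + 30\right) + 116} = \frac{1}{21 + 116} = \frac{1}{137} \approx 0.0072993$)
$\left(w + H\right)^{2} = \left(\frac{1}{137} + 153\right)^{2} = \left(\frac{20962}{137}\right)^{2} = \frac{439405444}{18769}$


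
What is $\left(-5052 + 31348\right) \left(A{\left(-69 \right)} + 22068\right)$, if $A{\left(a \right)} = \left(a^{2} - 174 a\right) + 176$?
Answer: $1025833256$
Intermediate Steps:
$A{\left(a \right)} = 176 + a^{2} - 174 a$
$\left(-5052 + 31348\right) \left(A{\left(-69 \right)} + 22068\right) = \left(-5052 + 31348\right) \left(\left(176 + \left(-69\right)^{2} - -12006\right) + 22068\right) = 26296 \left(\left(176 + 4761 + 12006\right) + 22068\right) = 26296 \left(16943 + 22068\right) = 26296 \cdot 39011 = 1025833256$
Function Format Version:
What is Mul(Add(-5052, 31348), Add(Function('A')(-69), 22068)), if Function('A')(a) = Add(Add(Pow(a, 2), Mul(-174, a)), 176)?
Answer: 1025833256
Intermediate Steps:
Function('A')(a) = Add(176, Pow(a, 2), Mul(-174, a))
Mul(Add(-5052, 31348), Add(Function('A')(-69), 22068)) = Mul(Add(-5052, 31348), Add(Add(176, Pow(-69, 2), Mul(-174, -69)), 22068)) = Mul(26296, Add(Add(176, 4761, 12006), 22068)) = Mul(26296, Add(16943, 22068)) = Mul(26296, 39011) = 1025833256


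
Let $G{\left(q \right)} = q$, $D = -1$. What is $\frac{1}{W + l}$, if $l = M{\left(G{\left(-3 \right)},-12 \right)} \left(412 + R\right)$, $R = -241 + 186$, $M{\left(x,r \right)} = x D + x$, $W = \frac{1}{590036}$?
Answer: $590036$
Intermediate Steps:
$W = \frac{1}{590036} \approx 1.6948 \cdot 10^{-6}$
$M{\left(x,r \right)} = 0$ ($M{\left(x,r \right)} = x \left(-1\right) + x = - x + x = 0$)
$R = -55$
$l = 0$ ($l = 0 \left(412 - 55\right) = 0 \cdot 357 = 0$)
$\frac{1}{W + l} = \frac{1}{\frac{1}{590036} + 0} = \frac{1}{\frac{1}{590036}} = 590036$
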